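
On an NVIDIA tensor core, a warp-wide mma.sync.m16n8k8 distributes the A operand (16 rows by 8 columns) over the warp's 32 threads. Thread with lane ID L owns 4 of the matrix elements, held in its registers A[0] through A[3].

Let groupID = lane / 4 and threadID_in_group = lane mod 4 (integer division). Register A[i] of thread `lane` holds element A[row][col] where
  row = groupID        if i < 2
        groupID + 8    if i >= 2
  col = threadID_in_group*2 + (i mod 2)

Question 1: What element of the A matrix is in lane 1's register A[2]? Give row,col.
L=1->g=1>>2=0, t=1&3=1
[2]->row 0+8=8  col 1·2+0=2

8,2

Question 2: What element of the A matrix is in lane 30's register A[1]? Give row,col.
7,5

lane 30->30/4=7, 30 mod 4=2
i=1  r:7+0->7  c:2·2+1->5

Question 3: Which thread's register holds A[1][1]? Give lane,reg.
r=1⇒gr=1,Rb=0  c=1⇒th=0,odd=1
L=1*4+0=4  i=0*2+1=1

4,1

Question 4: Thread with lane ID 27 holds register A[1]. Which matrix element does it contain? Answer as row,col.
L=27->g=27>>2=6, t=27&3=3
[1]->row 6+0=6  col 3·2+1=7

6,7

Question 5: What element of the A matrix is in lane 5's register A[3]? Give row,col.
5: gr=1,th=1
[3] (1+8,1*2+1) = (9,3)

9,3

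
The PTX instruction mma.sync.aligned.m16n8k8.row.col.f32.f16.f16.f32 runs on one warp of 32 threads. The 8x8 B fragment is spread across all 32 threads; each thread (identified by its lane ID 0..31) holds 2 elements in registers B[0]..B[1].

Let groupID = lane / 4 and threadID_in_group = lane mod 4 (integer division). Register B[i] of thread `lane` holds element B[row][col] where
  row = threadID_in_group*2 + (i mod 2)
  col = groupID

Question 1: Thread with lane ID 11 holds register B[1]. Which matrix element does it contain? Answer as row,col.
7,2

lane 11⇒11/4=2, 11 mod 4=3
i=1  r:2·3+1⇒7  c:2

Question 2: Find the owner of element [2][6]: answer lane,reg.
25,0

c=6→G=6  r=2→T=1,p=0
L=6*4+1=25  i=0=0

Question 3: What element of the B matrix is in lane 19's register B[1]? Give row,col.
7,4

lane 19->19/4=4, 19 mod 4=3
i=1  r:2·3+1->7  c:4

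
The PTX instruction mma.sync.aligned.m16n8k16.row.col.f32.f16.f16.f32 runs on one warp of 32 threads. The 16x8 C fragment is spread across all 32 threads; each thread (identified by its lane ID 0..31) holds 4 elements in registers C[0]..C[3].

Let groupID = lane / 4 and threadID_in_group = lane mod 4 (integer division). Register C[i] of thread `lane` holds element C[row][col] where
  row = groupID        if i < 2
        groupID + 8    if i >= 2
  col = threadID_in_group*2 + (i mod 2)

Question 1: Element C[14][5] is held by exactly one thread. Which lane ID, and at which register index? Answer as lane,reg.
26,3

r=14->g=6,rb=1  c=5->t=2,b0=1
L=6*4+2=26  i=1*2+1=3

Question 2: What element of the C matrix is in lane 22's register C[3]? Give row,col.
L=22=>grp=22>>2=5, tig=22&3=2
[3]=>row 5+8=13  col 2·2+1=5

13,5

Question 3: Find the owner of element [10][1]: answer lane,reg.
r:10=>grp=2,rB=1  c:1=>tig=0,lo=1
L=2*4+0=8  i=1*2+1=3

8,3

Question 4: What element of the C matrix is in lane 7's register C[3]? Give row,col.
9,7

7: gr=1,th=3
[3] (1+8,3*2+1) = (9,7)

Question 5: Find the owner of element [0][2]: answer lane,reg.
1,0

r: 0->gid=0,r8=0  c: 2->tid=1,i&1=0
L=0*4+1=1  i=0*2+0=0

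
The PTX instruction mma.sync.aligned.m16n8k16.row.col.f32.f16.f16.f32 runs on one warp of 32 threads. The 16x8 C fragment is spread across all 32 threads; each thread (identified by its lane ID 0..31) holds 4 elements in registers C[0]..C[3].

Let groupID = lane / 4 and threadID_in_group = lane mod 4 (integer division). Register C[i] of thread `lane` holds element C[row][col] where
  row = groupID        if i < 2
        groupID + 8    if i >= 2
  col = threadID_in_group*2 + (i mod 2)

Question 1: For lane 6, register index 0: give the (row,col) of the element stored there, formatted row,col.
1,4

lane 6→6/4=1, 6 mod 4=2
i=0  r:1+0→1  c:2·2+0→4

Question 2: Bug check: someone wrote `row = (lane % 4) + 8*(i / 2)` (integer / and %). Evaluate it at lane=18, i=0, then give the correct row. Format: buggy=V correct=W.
buggy=2 correct=4

`(lane % 4) + 8*(i / 2)`[18,0]=>2
lane 18=>18/4=4, 18 mod 4=2
i=0  r:4+0=>4  c:2·2+0=>4
row: 2 vs 4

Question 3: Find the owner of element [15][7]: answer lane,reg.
r=15→G=7,rhi=1  c=7→T=3,p=1
L=7*4+3=31  i=1*2+1=3

31,3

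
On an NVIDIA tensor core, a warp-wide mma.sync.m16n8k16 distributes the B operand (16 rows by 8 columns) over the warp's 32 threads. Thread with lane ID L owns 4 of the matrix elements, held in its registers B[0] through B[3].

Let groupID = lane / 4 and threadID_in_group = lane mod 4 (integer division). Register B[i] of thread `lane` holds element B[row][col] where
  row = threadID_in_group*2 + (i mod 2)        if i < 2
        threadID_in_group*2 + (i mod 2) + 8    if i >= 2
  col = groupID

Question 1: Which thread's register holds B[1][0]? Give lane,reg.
c=0→G=0  r=1→rhi=0,T=0,p=1
L=0*4+0=0  i=0*2+1=1

0,1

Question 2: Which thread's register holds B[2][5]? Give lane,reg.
21,0

c: 5->gid=5  r: 2->r8=0,tid=1,i&1=0
L=5*4+1=21  i=0*2+0=0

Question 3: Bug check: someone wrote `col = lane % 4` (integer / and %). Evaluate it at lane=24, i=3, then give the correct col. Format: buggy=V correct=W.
`lane % 4`[24,3]→0
L=24→G=24>>2=6, T=24&3=0
[3]→row 0·2+1+8=9  col G=6
col: 0 vs 6

buggy=0 correct=6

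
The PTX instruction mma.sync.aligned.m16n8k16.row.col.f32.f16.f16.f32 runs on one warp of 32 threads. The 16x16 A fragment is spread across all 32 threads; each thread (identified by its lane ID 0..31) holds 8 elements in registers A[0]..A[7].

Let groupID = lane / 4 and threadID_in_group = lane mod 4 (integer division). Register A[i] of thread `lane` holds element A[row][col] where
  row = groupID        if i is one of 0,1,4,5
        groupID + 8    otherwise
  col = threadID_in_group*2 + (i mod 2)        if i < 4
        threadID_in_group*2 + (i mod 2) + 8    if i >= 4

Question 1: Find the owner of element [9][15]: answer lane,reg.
r:9=>grp=1,rB=1  c:15=>cB=1,tig=3,lo=1
L=1*4+3=7  i=1*4+1*2+1=7

7,7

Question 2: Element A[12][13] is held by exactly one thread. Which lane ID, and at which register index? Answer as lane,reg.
18,7

r=12⇒gr=4,Rb=1  c=13⇒Cb=1,th=2,odd=1
L=4*4+2=18  i=1*4+1*2+1=7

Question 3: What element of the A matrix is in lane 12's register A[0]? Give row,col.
3,0

lane 12: G=3 (12/4), T=0 (12%4)
i=0: r=3+0=3, c=0*2+0+0=0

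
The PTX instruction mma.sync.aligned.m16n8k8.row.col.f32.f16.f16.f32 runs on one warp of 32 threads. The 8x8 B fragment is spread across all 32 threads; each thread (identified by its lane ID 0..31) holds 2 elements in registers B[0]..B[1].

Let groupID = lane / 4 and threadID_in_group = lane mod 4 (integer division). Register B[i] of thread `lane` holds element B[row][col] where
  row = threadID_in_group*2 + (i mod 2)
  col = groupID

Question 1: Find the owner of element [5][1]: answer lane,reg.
c=1->g=1  r=5->t=2,b0=1
L=1*4+2=6  i=1=1

6,1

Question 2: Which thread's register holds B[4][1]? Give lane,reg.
6,0

c:1=>grp=1  r:4=>tig=2,lo=0
L=1*4+2=6  i=0=0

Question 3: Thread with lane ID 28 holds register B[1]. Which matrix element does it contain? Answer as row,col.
L=28->gid=28>>2=7, tid=28&3=0
[1]->row 0·2+1=1  col gid=7

1,7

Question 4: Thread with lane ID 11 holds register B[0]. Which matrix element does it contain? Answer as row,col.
6,2

L=11⇒gr=11>>2=2, th=11&3=3
[0]⇒row 3·2+0=6  col gr=2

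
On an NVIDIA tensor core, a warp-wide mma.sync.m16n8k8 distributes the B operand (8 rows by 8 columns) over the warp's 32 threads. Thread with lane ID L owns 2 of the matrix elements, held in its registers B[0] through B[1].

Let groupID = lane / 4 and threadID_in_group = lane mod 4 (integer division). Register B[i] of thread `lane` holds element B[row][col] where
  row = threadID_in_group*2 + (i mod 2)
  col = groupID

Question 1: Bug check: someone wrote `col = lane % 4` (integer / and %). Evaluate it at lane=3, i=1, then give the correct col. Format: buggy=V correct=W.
buggy=3 correct=0

`lane % 4`[3,1]=>3
L=3=>grp=3>>2=0, tig=3&3=3
[1]=>row 3·2+1=7  col grp=0
col: 3 vs 0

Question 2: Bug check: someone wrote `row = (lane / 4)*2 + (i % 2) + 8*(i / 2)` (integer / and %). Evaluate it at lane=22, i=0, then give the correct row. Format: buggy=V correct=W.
buggy=10 correct=4

`(lane / 4)*2 + (i % 2) + 8*(i / 2)`[22,0]=>10
lane 22: grp=5 (22/4), tig=2 (22%4)
i=0: r=2*2+0=4, c=grp=5
row: 10 vs 4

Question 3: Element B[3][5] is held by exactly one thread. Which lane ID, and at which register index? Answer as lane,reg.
c:5=>grp=5  r:3=>tig=1,lo=1
L=5*4+1=21  i=1=1

21,1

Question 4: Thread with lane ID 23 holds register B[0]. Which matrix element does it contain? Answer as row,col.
6,5

lane 23⇒23/4=5, 23 mod 4=3
i=0  r:2·3+0⇒6  c:5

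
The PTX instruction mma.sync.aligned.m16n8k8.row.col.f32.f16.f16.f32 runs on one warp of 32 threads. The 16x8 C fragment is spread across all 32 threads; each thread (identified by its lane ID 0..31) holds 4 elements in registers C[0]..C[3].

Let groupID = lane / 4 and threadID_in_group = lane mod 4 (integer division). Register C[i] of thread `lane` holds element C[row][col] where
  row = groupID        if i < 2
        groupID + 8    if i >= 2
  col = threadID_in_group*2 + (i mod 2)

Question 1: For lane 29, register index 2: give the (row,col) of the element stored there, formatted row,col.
15,2

lane 29: gid=7 (29/4), tid=1 (29%4)
i=2: r=7+8=15, c=1*2+0=2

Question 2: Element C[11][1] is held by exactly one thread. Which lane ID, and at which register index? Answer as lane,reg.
12,3

r:11=>grp=3,rB=1  c:1=>tig=0,lo=1
L=3*4+0=12  i=1*2+1=3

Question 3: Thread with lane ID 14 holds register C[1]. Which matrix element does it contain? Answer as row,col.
3,5

14: gid=3,tid=2
[1] (3+0,2*2+1) = (3,5)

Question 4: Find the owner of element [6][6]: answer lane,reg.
r: 6->gid=6,r8=0  c: 6->tid=3,i&1=0
L=6*4+3=27  i=0*2+0=0

27,0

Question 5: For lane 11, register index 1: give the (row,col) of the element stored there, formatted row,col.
L=11→G=11>>2=2, T=11&3=3
[1]→row 2+0=2  col 3·2+1=7

2,7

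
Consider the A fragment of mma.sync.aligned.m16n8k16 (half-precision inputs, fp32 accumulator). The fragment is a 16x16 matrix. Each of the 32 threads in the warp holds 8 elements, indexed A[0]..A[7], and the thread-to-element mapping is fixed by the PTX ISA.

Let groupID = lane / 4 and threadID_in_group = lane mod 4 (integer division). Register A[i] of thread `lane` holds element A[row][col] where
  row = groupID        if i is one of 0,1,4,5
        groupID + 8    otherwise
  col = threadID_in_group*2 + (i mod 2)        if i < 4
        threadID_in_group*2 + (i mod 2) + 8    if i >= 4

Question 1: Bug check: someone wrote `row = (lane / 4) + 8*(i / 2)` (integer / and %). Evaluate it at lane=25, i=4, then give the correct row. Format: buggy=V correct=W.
buggy=22 correct=6

`(lane / 4) + 8*(i / 2)`[25,4]⇒22
lane 25⇒25/4=6, 25 mod 4=1
i=4  r:6+0⇒6  c:2·1+0+8⇒10
row: 22 vs 6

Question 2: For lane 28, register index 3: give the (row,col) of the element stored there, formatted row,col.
15,1

28: grp=7,tig=0
[3] (7+8,0*2+1+0) = (15,1)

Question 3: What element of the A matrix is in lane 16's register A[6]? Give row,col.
L=16⇒gr=16>>2=4, th=16&3=0
[6]⇒row 4+8=12  col 0·2+0+8=8

12,8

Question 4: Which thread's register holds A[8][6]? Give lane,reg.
3,2

r=8⇒gr=0,Rb=1  c=6⇒Cb=0,th=3,odd=0
L=0*4+3=3  i=0*4+1*2+0=2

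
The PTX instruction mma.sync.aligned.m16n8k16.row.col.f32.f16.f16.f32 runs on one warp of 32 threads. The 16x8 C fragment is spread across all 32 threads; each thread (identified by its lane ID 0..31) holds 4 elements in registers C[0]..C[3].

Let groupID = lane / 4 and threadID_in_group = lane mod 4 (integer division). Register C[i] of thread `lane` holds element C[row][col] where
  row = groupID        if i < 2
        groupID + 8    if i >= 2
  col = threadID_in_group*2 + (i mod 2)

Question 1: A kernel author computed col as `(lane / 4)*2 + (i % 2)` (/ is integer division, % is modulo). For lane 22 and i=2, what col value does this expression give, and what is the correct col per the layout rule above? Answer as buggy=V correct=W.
buggy=10 correct=4

`(lane / 4)*2 + (i % 2)`[22,2]=>10
lane 22: grp=5 (22/4), tig=2 (22%4)
i=2: r=5+8=13, c=2*2+0=4
col: 10 vs 4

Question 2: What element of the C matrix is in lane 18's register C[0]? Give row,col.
L=18->g=18>>2=4, t=18&3=2
[0]->row 4+0=4  col 2·2+0=4

4,4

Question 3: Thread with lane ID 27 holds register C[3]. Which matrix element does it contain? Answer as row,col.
14,7

lane 27: grp=6 (27/4), tig=3 (27%4)
i=3: r=6+8=14, c=3*2+1=7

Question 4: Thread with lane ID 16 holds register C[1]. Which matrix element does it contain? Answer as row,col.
4,1

L=16⇒gr=16>>2=4, th=16&3=0
[1]⇒row 4+0=4  col 0·2+1=1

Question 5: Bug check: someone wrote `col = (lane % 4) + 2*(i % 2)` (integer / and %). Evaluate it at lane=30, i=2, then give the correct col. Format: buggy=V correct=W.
buggy=2 correct=4

`(lane % 4) + 2*(i % 2)`[30,2]⇒2
30: gr=7,th=2
[2] (7+8,2*2+0) = (15,4)
col: 2 vs 4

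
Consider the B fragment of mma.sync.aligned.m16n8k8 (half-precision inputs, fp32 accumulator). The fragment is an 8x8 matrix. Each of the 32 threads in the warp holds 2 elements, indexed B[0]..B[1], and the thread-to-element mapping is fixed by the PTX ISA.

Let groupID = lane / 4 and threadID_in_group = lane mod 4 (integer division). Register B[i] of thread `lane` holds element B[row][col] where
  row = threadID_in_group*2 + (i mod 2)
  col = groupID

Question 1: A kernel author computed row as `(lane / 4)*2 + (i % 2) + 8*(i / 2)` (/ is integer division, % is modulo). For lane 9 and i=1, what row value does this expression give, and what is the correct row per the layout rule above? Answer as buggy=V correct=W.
`(lane / 4)*2 + (i % 2) + 8*(i / 2)`[9,1]->5
9: g=2,t=1
[1] (1*2+1,2) = (3,2)
row: 5 vs 3

buggy=5 correct=3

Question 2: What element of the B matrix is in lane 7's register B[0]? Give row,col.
6,1

lane 7: grp=1 (7/4), tig=3 (7%4)
i=0: r=3*2+0=6, c=grp=1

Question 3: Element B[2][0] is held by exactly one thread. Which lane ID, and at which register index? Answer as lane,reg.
c: 0->gid=0  r: 2->tid=1,i&1=0
L=0*4+1=1  i=0=0

1,0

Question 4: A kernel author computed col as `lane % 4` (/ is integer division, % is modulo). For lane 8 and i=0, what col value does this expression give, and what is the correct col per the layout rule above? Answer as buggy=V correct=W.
`lane % 4`[8,0]->0
lane 8->8/4=2, 8 mod 4=0
i=0  r:2·0+0->0  c:2
col: 0 vs 2

buggy=0 correct=2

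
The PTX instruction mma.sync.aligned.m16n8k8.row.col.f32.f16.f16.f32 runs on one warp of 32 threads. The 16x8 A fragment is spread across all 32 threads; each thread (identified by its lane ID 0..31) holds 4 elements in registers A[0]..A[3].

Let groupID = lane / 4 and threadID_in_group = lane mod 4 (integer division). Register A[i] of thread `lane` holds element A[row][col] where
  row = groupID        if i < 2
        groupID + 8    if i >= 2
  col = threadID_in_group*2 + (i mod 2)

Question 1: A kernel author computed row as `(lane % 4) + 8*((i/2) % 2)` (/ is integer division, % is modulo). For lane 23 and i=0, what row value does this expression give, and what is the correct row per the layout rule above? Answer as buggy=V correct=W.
buggy=3 correct=5

`(lane % 4) + 8*((i/2) % 2)`[23,0]->3
lane 23: gid=5 (23/4), tid=3 (23%4)
i=0: r=5+0=5, c=3*2+0=6
row: 3 vs 5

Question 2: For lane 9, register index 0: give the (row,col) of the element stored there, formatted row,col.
2,2

9: gr=2,th=1
[0] (2+0,1*2+0) = (2,2)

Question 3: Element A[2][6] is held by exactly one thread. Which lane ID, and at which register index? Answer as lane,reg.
r:2=>grp=2,rB=0  c:6=>tig=3,lo=0
L=2*4+3=11  i=0*2+0=0

11,0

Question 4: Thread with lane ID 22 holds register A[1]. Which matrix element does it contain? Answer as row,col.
5,5

L=22->gid=22>>2=5, tid=22&3=2
[1]->row 5+0=5  col 2·2+1=5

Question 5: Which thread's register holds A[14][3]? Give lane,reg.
r: 14->gid=6,r8=1  c: 3->tid=1,i&1=1
L=6*4+1=25  i=1*2+1=3

25,3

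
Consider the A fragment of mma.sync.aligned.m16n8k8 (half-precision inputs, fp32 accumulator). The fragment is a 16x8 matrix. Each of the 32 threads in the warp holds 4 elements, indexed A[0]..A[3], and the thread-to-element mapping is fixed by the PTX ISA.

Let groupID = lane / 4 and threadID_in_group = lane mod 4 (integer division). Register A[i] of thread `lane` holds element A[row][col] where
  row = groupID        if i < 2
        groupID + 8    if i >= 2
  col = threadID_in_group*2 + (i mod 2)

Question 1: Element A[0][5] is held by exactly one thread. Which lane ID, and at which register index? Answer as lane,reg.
2,1

r=0⇒gr=0,Rb=0  c=5⇒th=2,odd=1
L=0*4+2=2  i=0*2+1=1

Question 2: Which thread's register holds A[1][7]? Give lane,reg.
r:1=>grp=1,rB=0  c:7=>tig=3,lo=1
L=1*4+3=7  i=0*2+1=1

7,1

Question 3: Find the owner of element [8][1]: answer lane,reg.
0,3

r: 8->gid=0,r8=1  c: 1->tid=0,i&1=1
L=0*4+0=0  i=1*2+1=3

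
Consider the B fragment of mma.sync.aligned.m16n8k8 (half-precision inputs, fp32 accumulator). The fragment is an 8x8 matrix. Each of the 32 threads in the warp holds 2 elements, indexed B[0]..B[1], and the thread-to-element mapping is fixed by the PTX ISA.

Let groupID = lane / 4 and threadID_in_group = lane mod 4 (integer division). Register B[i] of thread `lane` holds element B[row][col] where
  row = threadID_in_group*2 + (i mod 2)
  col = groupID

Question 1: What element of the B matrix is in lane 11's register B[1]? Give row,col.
lane 11→11/4=2, 11 mod 4=3
i=1  r:2·3+1→7  c:2

7,2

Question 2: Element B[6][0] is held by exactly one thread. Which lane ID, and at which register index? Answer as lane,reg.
c=0→G=0  r=6→T=3,p=0
L=0*4+3=3  i=0=0

3,0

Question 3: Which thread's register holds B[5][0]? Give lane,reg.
c=0->g=0  r=5->t=2,b0=1
L=0*4+2=2  i=1=1

2,1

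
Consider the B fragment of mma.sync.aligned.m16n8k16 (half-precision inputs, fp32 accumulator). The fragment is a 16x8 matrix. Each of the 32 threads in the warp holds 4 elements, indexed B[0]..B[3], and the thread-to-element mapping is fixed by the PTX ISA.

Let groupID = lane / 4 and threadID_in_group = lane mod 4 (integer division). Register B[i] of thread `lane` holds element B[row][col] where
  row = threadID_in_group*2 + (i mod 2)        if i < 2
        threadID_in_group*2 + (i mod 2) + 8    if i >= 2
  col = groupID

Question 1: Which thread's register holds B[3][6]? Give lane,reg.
c: 6->gid=6  r: 3->r8=0,tid=1,i&1=1
L=6*4+1=25  i=0*2+1=1

25,1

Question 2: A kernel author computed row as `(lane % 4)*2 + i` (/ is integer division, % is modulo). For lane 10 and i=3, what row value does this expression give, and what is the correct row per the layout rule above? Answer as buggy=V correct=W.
`(lane % 4)*2 + i`[10,3]=>7
10: grp=2,tig=2
[3] (2*2+1+8,2) = (13,2)
row: 7 vs 13

buggy=7 correct=13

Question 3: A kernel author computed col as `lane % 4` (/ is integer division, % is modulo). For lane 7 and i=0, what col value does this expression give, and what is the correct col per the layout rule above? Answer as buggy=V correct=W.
`lane % 4`[7,0]→3
L=7→G=7>>2=1, T=7&3=3
[0]→row 3·2+0+0=6  col G=1
col: 3 vs 1

buggy=3 correct=1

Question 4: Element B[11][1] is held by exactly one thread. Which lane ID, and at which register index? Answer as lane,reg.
c=1⇒gr=1  r=11⇒Rb=1,th=1,odd=1
L=1*4+1=5  i=1*2+1=3

5,3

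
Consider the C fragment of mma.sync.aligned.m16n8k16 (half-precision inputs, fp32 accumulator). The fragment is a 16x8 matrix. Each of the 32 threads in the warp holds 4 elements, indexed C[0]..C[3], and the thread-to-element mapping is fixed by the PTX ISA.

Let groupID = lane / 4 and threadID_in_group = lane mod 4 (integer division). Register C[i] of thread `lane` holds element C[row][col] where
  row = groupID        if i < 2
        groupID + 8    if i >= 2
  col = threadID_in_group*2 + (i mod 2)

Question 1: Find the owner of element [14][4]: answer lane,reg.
26,2

r=14⇒gr=6,Rb=1  c=4⇒th=2,odd=0
L=6*4+2=26  i=1*2+0=2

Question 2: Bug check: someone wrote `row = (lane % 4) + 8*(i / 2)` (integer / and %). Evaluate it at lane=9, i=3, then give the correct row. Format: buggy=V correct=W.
buggy=9 correct=10

`(lane % 4) + 8*(i / 2)`[9,3]→9
9: G=2,T=1
[3] (2+8,1*2+1) = (10,3)
row: 9 vs 10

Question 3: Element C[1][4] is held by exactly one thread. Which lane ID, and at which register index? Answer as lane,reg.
6,0

r:1=>grp=1,rB=0  c:4=>tig=2,lo=0
L=1*4+2=6  i=0*2+0=0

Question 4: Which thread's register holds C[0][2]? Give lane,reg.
1,0

r=0⇒gr=0,Rb=0  c=2⇒th=1,odd=0
L=0*4+1=1  i=0*2+0=0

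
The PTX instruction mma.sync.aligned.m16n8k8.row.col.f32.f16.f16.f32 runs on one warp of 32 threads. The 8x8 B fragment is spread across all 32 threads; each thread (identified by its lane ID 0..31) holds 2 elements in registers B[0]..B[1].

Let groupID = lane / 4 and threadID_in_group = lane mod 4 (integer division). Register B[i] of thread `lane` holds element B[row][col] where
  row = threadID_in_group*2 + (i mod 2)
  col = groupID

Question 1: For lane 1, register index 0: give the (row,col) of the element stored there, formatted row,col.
2,0

L=1->g=1>>2=0, t=1&3=1
[0]->row 1·2+0=2  col g=0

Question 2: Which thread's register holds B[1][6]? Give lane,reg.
24,1

c: 6->gid=6  r: 1->tid=0,i&1=1
L=6*4+0=24  i=1=1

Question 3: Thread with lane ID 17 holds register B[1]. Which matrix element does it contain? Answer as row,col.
3,4

17: G=4,T=1
[1] (1*2+1,4) = (3,4)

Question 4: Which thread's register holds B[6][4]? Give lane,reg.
c: 4->gid=4  r: 6->tid=3,i&1=0
L=4*4+3=19  i=0=0

19,0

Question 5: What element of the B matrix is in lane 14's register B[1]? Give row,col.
5,3

L=14→G=14>>2=3, T=14&3=2
[1]→row 2·2+1=5  col G=3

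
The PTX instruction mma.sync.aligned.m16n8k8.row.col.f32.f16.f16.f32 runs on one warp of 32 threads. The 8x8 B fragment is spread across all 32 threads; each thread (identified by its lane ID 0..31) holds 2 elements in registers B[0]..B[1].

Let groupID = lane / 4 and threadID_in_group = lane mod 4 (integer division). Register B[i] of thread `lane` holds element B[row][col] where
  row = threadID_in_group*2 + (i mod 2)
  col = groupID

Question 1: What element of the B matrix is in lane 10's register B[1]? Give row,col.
5,2

lane 10: g=2 (10/4), t=2 (10%4)
i=1: r=2*2+1=5, c=g=2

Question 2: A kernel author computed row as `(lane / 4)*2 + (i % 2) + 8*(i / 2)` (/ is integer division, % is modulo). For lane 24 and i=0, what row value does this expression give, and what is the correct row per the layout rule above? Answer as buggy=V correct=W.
`(lane / 4)*2 + (i % 2) + 8*(i / 2)`[24,0]=>12
lane 24=>24/4=6, 24 mod 4=0
i=0  r:2·0+0=>0  c:6
row: 12 vs 0

buggy=12 correct=0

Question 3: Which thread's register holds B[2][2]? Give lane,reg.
c=2->g=2  r=2->t=1,b0=0
L=2*4+1=9  i=0=0

9,0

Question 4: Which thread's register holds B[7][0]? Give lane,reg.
3,1

c:0=>grp=0  r:7=>tig=3,lo=1
L=0*4+3=3  i=1=1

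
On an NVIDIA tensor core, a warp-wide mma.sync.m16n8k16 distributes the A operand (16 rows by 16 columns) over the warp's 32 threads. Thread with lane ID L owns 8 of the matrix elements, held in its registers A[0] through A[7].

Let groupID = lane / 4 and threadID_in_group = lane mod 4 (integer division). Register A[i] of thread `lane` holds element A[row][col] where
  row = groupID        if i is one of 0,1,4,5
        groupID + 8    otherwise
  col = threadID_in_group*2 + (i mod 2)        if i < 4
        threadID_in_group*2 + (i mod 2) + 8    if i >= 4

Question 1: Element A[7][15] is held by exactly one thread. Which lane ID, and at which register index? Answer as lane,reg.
r: 7->gid=7,r8=0  c: 15->c8=1,tid=3,i&1=1
L=7*4+3=31  i=1*4+0*2+1=5

31,5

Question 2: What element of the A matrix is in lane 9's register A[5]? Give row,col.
lane 9: grp=2 (9/4), tig=1 (9%4)
i=5: r=2+0=2, c=1*2+1+8=11

2,11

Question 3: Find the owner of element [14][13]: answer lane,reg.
26,7

r=14⇒gr=6,Rb=1  c=13⇒Cb=1,th=2,odd=1
L=6*4+2=26  i=1*4+1*2+1=7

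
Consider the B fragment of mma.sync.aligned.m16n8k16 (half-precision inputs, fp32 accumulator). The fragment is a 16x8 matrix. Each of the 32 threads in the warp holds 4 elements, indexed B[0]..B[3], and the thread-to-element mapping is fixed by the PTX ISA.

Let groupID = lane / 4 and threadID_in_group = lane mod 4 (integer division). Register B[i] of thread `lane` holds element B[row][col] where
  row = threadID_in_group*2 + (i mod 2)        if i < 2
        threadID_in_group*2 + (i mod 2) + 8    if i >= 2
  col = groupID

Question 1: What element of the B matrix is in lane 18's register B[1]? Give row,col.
5,4

lane 18: g=4 (18/4), t=2 (18%4)
i=1: r=2*2+1+0=5, c=g=4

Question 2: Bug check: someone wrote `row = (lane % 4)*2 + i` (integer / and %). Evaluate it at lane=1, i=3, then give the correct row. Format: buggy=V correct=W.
`(lane % 4)*2 + i`[1,3]→5
L=1→G=1>>2=0, T=1&3=1
[3]→row 1·2+1+8=11  col G=0
row: 5 vs 11

buggy=5 correct=11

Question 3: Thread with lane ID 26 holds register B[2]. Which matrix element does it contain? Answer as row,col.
12,6

lane 26: g=6 (26/4), t=2 (26%4)
i=2: r=2*2+0+8=12, c=g=6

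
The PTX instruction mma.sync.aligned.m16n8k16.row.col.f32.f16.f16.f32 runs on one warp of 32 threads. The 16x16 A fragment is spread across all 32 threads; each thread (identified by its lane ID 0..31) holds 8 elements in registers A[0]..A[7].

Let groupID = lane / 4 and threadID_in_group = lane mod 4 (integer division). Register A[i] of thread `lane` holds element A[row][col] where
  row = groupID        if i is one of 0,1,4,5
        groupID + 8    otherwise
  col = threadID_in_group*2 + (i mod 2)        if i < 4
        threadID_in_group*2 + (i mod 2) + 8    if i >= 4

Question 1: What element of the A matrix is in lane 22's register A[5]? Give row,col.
22: G=5,T=2
[5] (5+0,2*2+1+8) = (5,13)

5,13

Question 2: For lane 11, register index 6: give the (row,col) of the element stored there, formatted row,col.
10,14

L=11→G=11>>2=2, T=11&3=3
[6]→row 2+8=10  col 3·2+0+8=14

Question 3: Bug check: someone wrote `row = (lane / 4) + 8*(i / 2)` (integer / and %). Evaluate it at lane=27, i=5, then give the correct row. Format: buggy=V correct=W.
buggy=22 correct=6

`(lane / 4) + 8*(i / 2)`[27,5]=>22
L=27=>grp=27>>2=6, tig=27&3=3
[5]=>row 6+0=6  col 3·2+1+8=15
row: 22 vs 6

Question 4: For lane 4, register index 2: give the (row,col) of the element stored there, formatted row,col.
9,0

lane 4=>4/4=1, 4 mod 4=0
i=2  r:1+8=>9  c:2·0+0+0=>0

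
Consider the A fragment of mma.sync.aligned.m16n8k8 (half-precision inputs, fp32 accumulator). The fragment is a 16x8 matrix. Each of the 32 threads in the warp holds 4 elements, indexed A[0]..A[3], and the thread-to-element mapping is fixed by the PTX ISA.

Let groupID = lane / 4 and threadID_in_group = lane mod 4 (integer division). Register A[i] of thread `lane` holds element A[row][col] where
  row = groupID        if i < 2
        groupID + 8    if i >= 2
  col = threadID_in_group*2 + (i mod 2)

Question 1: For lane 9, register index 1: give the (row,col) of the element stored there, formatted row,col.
L=9->gid=9>>2=2, tid=9&3=1
[1]->row 2+0=2  col 1·2+1=3

2,3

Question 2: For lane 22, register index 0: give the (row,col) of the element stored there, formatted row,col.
5,4

22: grp=5,tig=2
[0] (5+0,2*2+0) = (5,4)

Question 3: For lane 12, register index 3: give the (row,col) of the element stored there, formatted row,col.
lane 12→12/4=3, 12 mod 4=0
i=3  r:3+8→11  c:2·0+1→1

11,1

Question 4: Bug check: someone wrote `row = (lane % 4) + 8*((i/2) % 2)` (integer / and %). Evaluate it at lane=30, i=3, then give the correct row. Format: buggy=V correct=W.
`(lane % 4) + 8*((i/2) % 2)`[30,3]->10
30: gid=7,tid=2
[3] (7+8,2*2+1) = (15,5)
row: 10 vs 15

buggy=10 correct=15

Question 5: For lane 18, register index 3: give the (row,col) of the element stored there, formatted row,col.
12,5

18: g=4,t=2
[3] (4+8,2*2+1) = (12,5)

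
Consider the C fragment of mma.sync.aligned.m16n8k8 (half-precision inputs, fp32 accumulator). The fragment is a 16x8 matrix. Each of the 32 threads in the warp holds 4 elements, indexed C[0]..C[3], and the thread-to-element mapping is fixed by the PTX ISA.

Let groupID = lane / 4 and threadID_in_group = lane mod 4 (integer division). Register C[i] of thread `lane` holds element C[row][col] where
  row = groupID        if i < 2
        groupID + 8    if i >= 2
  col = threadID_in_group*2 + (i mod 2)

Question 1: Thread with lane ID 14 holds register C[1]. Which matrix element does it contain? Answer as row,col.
3,5

lane 14→14/4=3, 14 mod 4=2
i=1  r:3+0→3  c:2·2+1→5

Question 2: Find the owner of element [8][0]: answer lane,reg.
r:8=>grp=0,rB=1  c:0=>tig=0,lo=0
L=0*4+0=0  i=1*2+0=2

0,2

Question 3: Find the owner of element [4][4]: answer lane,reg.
18,0

r:4=>grp=4,rB=0  c:4=>tig=2,lo=0
L=4*4+2=18  i=0*2+0=0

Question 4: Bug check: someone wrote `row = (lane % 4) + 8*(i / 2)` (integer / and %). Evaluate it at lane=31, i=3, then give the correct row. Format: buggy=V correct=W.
buggy=11 correct=15

`(lane % 4) + 8*(i / 2)`[31,3]⇒11
31: gr=7,th=3
[3] (7+8,3*2+1) = (15,7)
row: 11 vs 15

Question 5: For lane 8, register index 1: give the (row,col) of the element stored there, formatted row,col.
lane 8=>8/4=2, 8 mod 4=0
i=1  r:2+0=>2  c:2·0+1=>1

2,1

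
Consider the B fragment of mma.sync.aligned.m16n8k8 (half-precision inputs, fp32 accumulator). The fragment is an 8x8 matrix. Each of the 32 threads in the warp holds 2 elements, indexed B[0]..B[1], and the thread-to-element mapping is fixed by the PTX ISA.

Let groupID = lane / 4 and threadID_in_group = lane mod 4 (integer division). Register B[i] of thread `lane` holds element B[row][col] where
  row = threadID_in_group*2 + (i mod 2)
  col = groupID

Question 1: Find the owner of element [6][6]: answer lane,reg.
27,0

c: 6->gid=6  r: 6->tid=3,i&1=0
L=6*4+3=27  i=0=0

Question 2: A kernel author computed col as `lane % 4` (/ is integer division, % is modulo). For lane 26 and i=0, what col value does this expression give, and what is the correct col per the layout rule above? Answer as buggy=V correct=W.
buggy=2 correct=6

`lane % 4`[26,0]=>2
lane 26=>26/4=6, 26 mod 4=2
i=0  r:2·2+0=>4  c:6
col: 2 vs 6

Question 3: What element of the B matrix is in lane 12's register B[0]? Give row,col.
lane 12⇒12/4=3, 12 mod 4=0
i=0  r:2·0+0⇒0  c:3

0,3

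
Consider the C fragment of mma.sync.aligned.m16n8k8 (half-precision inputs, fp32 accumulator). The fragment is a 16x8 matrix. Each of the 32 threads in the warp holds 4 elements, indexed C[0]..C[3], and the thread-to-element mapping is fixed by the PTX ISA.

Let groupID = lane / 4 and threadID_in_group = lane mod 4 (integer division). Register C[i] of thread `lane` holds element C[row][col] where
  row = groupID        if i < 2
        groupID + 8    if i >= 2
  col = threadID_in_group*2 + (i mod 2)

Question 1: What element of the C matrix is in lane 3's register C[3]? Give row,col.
8,7

lane 3: g=0 (3/4), t=3 (3%4)
i=3: r=0+8=8, c=3*2+1=7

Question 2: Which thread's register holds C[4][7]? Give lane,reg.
19,1

r=4⇒gr=4,Rb=0  c=7⇒th=3,odd=1
L=4*4+3=19  i=0*2+1=1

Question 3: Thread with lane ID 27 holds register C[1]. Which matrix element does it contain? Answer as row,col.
L=27->gid=27>>2=6, tid=27&3=3
[1]->row 6+0=6  col 3·2+1=7

6,7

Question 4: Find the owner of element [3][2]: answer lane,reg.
r=3→G=3,rhi=0  c=2→T=1,p=0
L=3*4+1=13  i=0*2+0=0

13,0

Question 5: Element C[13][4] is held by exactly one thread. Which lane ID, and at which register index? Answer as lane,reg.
r=13->g=5,rb=1  c=4->t=2,b0=0
L=5*4+2=22  i=1*2+0=2

22,2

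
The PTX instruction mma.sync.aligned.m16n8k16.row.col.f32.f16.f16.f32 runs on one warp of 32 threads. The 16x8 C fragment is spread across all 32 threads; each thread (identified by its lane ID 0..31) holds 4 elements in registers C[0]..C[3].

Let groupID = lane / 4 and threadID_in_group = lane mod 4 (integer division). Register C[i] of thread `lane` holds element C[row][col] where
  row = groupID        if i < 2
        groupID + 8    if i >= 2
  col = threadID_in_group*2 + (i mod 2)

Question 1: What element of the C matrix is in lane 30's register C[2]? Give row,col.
15,4

30: g=7,t=2
[2] (7+8,2*2+0) = (15,4)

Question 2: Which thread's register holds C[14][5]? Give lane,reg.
r:14=>grp=6,rB=1  c:5=>tig=2,lo=1
L=6*4+2=26  i=1*2+1=3

26,3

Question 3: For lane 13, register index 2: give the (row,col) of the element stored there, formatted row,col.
11,2

lane 13: gr=3 (13/4), th=1 (13%4)
i=2: r=3+8=11, c=1*2+0=2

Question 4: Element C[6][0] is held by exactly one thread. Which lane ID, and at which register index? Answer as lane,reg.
24,0

r:6=>grp=6,rB=0  c:0=>tig=0,lo=0
L=6*4+0=24  i=0*2+0=0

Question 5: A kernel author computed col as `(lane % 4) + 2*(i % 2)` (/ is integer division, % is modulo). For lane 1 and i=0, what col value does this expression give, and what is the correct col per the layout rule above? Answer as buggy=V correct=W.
`(lane % 4) + 2*(i % 2)`[1,0]->1
lane 1: g=0 (1/4), t=1 (1%4)
i=0: r=0+0=0, c=1*2+0=2
col: 1 vs 2

buggy=1 correct=2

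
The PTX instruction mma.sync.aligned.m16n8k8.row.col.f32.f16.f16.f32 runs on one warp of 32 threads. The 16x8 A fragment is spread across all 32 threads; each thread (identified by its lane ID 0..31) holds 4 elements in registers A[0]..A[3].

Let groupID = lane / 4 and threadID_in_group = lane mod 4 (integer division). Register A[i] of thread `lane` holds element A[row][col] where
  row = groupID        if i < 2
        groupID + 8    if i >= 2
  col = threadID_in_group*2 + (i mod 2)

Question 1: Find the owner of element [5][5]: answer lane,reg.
r=5⇒gr=5,Rb=0  c=5⇒th=2,odd=1
L=5*4+2=22  i=0*2+1=1

22,1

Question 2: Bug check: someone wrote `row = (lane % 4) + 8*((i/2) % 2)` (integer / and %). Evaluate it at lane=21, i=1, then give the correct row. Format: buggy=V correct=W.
buggy=1 correct=5

`(lane % 4) + 8*((i/2) % 2)`[21,1]=>1
lane 21=>21/4=5, 21 mod 4=1
i=1  r:5+0=>5  c:2·1+1=>3
row: 1 vs 5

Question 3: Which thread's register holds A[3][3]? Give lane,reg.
13,1

r=3→G=3,rhi=0  c=3→T=1,p=1
L=3*4+1=13  i=0*2+1=1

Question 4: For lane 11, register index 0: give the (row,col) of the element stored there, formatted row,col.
2,6

11: gid=2,tid=3
[0] (2+0,3*2+0) = (2,6)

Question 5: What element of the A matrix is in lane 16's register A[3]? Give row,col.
lane 16: g=4 (16/4), t=0 (16%4)
i=3: r=4+8=12, c=0*2+1=1

12,1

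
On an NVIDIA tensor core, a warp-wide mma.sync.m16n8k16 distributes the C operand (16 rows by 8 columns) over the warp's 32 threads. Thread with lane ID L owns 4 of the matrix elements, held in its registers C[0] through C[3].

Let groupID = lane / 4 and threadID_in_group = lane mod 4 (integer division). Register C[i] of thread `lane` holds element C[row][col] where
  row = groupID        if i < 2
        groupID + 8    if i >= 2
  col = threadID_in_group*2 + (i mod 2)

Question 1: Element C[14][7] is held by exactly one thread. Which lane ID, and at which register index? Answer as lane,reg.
r: 14->gid=6,r8=1  c: 7->tid=3,i&1=1
L=6*4+3=27  i=1*2+1=3

27,3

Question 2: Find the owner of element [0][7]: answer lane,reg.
r: 0->gid=0,r8=0  c: 7->tid=3,i&1=1
L=0*4+3=3  i=0*2+1=1

3,1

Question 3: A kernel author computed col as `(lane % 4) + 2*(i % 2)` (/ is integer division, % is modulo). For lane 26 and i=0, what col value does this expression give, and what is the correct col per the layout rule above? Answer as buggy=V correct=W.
`(lane % 4) + 2*(i % 2)`[26,0]→2
26: G=6,T=2
[0] (6+0,2*2+0) = (6,4)
col: 2 vs 4

buggy=2 correct=4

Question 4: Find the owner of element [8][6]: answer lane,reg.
3,2

r=8->g=0,rb=1  c=6->t=3,b0=0
L=0*4+3=3  i=1*2+0=2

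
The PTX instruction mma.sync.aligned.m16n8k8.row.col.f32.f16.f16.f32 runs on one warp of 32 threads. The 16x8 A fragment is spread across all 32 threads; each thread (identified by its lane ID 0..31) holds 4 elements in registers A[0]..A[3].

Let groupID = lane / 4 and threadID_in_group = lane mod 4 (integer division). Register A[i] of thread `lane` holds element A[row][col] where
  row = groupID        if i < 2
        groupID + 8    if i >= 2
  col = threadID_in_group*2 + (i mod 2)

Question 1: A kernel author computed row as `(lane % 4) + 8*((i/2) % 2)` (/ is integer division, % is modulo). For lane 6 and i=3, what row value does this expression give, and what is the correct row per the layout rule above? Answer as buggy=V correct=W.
`(lane % 4) + 8*((i/2) % 2)`[6,3]->10
6: g=1,t=2
[3] (1+8,2*2+1) = (9,5)
row: 10 vs 9

buggy=10 correct=9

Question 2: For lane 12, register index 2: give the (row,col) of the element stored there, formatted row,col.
11,0

lane 12→12/4=3, 12 mod 4=0
i=2  r:3+8→11  c:2·0+0→0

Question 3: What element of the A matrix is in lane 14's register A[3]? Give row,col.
lane 14: grp=3 (14/4), tig=2 (14%4)
i=3: r=3+8=11, c=2*2+1=5

11,5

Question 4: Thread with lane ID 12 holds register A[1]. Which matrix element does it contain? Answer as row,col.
3,1

lane 12→12/4=3, 12 mod 4=0
i=1  r:3+0→3  c:2·0+1→1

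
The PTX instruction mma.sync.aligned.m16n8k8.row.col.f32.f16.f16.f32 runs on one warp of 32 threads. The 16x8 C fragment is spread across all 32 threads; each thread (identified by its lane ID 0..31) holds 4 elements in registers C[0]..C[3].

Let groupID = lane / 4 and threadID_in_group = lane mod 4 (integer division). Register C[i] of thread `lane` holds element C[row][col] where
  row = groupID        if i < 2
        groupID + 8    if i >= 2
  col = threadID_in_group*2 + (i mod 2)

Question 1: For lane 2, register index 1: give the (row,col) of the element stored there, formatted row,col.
0,5

L=2→G=2>>2=0, T=2&3=2
[1]→row 0+0=0  col 2·2+1=5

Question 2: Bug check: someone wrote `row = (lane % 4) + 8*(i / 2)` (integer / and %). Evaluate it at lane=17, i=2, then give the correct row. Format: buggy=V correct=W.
`(lane % 4) + 8*(i / 2)`[17,2]⇒9
L=17⇒gr=17>>2=4, th=17&3=1
[2]⇒row 4+8=12  col 1·2+0=2
row: 9 vs 12

buggy=9 correct=12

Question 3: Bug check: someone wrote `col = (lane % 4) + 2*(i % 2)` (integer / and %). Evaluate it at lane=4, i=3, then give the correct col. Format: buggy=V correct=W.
buggy=2 correct=1

`(lane % 4) + 2*(i % 2)`[4,3]->2
4: g=1,t=0
[3] (1+8,0*2+1) = (9,1)
col: 2 vs 1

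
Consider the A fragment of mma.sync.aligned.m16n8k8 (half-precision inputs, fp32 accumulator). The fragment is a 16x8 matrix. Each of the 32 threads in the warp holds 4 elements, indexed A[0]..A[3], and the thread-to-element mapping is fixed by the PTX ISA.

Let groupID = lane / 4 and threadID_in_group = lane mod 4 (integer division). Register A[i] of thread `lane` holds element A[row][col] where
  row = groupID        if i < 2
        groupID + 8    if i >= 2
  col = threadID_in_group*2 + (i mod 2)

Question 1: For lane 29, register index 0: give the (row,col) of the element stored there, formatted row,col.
7,2

L=29->gid=29>>2=7, tid=29&3=1
[0]->row 7+0=7  col 1·2+0=2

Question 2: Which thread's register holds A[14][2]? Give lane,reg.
r=14⇒gr=6,Rb=1  c=2⇒th=1,odd=0
L=6*4+1=25  i=1*2+0=2

25,2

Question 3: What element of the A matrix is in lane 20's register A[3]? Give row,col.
13,1

20: g=5,t=0
[3] (5+8,0*2+1) = (13,1)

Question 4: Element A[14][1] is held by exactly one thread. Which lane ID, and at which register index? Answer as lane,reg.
r: 14->gid=6,r8=1  c: 1->tid=0,i&1=1
L=6*4+0=24  i=1*2+1=3

24,3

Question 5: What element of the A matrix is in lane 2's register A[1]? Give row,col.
lane 2: gr=0 (2/4), th=2 (2%4)
i=1: r=0+0=0, c=2*2+1=5

0,5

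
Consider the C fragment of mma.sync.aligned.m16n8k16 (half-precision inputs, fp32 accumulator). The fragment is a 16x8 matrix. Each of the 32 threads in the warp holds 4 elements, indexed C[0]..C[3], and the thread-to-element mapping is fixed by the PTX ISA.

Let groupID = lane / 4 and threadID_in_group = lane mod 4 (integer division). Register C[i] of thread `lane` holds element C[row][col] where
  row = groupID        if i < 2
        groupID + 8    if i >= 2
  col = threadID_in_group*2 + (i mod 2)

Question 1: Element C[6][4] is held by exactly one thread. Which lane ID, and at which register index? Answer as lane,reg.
26,0

r=6→G=6,rhi=0  c=4→T=2,p=0
L=6*4+2=26  i=0*2+0=0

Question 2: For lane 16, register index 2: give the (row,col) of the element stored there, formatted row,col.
12,0

L=16→G=16>>2=4, T=16&3=0
[2]→row 4+8=12  col 0·2+0=0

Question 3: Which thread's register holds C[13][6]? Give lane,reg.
r:13=>grp=5,rB=1  c:6=>tig=3,lo=0
L=5*4+3=23  i=1*2+0=2

23,2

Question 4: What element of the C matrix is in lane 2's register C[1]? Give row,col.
2: G=0,T=2
[1] (0+0,2*2+1) = (0,5)

0,5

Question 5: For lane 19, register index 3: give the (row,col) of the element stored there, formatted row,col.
12,7

lane 19->19/4=4, 19 mod 4=3
i=3  r:4+8->12  c:2·3+1->7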